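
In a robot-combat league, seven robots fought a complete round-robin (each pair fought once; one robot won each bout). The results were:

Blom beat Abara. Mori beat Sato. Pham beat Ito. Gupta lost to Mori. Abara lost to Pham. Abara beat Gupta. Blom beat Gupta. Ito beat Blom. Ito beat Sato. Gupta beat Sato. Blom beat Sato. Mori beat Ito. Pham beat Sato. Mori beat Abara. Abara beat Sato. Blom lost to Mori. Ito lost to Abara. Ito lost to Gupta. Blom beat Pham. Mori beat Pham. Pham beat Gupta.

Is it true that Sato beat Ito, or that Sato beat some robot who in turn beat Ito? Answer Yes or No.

Sato did not beat Ito directly.
Sato beat no one, so there is no intermediate robot.

No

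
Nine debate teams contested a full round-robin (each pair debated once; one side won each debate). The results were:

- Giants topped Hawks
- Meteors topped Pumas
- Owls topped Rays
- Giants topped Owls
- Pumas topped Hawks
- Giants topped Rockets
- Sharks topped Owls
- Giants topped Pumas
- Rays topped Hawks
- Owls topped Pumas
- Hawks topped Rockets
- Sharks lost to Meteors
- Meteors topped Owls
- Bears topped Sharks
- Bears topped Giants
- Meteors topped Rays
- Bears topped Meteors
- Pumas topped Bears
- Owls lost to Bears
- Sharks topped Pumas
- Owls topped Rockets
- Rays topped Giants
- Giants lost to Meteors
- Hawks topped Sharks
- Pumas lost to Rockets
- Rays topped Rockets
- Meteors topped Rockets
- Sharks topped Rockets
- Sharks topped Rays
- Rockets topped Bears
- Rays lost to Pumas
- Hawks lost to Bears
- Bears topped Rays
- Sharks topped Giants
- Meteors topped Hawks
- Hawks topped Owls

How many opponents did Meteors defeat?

7

Meteors' results: beat Giants, Owls, Pumas, Rockets, Rays, Hawks, Sharks; lost to Bears.
That is 7 wins.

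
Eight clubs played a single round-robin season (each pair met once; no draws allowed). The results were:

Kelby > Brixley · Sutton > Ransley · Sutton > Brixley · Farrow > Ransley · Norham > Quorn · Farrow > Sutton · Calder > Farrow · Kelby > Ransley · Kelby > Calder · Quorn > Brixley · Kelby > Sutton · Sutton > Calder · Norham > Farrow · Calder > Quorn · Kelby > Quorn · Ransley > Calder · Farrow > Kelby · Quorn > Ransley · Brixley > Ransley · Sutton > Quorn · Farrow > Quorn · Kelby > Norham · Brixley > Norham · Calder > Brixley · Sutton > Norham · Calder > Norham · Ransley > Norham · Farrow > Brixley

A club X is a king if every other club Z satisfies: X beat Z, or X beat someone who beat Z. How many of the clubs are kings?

3

Ransley cannot reach Sutton, Kelby in two steps.
Norham cannot reach Calder in two steps.
Sutton cannot reach Kelby in two steps.
Brixley cannot reach Sutton, Kelby in two steps.
Calder reaches everyone (king).
Quorn cannot reach Sutton, Farrow, Kelby in two steps.
Farrow reaches everyone (king).
Kelby reaches everyone (king).
Kings: Calder, Farrow, Kelby — 3.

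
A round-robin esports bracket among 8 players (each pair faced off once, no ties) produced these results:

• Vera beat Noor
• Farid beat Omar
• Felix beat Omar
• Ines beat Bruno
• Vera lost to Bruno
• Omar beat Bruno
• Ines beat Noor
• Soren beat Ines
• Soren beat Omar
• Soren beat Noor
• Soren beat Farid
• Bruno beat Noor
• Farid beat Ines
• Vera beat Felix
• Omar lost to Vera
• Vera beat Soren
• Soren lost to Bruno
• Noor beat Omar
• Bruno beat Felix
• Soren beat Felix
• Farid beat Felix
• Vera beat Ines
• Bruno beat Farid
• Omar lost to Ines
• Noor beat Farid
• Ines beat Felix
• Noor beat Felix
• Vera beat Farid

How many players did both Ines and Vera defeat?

Ines beat: Noor, Bruno, Felix, Omar.
Vera beat: Soren, Noor, Felix, Ines, Omar, Farid.
Both beat: Noor, Felix, Omar — 3.

3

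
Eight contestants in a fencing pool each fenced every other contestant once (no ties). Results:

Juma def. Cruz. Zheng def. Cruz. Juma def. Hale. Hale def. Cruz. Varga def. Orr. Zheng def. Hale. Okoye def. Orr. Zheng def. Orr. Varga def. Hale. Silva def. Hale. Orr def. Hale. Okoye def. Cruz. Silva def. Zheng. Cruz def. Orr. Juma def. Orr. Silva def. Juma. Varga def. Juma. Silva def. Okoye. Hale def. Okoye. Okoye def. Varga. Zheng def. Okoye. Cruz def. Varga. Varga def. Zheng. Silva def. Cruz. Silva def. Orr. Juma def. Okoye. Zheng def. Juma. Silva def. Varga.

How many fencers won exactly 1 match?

1

Win totals: Zheng 5, Okoye 3, Orr 1, Cruz 2, Juma 4, Hale 2, Varga 4, Silva 7.
Exactly 1: Orr — 1 fencer.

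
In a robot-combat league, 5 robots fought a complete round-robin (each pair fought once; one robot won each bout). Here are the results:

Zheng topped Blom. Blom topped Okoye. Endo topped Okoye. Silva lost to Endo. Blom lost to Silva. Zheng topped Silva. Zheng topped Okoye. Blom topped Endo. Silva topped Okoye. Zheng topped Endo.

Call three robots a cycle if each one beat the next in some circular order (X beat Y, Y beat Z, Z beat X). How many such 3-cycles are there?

1

Of the C(5,3) = 10 triples, the cyclic ones are: {Blom, Silva, Endo}.
That is 1.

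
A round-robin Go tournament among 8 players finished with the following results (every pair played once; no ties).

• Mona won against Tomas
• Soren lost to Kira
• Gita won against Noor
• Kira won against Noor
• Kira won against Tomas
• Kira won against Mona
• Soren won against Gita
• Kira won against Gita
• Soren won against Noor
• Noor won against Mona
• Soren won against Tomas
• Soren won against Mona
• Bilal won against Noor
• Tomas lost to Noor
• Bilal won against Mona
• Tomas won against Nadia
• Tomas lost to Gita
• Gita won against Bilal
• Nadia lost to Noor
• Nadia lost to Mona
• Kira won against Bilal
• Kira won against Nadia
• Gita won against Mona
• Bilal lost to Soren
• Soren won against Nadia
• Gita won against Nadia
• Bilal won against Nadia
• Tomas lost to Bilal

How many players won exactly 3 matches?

Win totals: Mona 2, Kira 7, Noor 3, Soren 6, Nadia 0, Tomas 1, Gita 5, Bilal 4.
Exactly 3: Noor — 1 player.

1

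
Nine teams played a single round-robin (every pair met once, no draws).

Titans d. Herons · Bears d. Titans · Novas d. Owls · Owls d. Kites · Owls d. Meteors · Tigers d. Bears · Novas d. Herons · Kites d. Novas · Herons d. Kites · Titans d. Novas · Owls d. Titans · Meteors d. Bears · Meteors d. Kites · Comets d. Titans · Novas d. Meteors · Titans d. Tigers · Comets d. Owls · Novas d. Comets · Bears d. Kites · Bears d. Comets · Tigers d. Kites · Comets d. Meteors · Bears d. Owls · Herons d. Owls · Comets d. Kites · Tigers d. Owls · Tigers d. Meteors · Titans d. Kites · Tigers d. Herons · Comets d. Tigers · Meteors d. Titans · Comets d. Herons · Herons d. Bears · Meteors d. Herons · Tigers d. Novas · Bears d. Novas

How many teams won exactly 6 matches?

2

Win totals: Kites 1, Titans 4, Novas 4, Tigers 6, Owls 3, Herons 3, Bears 5, Comets 6, Meteors 4.
Exactly 6: Tigers, Comets — 2 teams.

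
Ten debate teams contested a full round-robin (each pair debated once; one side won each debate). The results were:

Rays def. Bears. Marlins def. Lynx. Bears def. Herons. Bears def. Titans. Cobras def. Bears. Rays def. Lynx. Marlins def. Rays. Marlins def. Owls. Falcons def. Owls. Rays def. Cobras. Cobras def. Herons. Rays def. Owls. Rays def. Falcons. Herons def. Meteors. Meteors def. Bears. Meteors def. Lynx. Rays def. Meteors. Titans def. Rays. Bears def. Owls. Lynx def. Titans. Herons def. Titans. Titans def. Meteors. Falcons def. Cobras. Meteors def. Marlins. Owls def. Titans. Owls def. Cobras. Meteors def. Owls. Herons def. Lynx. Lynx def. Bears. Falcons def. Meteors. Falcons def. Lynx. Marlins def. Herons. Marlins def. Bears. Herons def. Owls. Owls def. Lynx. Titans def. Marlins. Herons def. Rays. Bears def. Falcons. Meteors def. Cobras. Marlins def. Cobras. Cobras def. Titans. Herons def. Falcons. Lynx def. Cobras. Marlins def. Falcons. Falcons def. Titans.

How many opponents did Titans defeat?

3

Titans' results: beat Marlins, Meteors, Rays; lost to Owls, Bears, Herons, Cobras, Lynx, Falcons.
That is 3 wins.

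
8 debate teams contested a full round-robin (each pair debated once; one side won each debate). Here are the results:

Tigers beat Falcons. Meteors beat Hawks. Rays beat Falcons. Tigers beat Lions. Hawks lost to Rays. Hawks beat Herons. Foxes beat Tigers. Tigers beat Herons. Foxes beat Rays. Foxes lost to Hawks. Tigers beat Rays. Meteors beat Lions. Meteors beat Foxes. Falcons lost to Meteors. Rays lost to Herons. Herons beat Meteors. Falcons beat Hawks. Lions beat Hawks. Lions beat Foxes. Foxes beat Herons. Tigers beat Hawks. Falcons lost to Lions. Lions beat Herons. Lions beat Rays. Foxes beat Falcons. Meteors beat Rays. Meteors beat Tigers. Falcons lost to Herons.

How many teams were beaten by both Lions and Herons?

2

Lions beat: Hawks, Herons, Falcons, Rays, Foxes.
Herons beat: Falcons, Rays, Meteors.
Both beat: Falcons, Rays — 2.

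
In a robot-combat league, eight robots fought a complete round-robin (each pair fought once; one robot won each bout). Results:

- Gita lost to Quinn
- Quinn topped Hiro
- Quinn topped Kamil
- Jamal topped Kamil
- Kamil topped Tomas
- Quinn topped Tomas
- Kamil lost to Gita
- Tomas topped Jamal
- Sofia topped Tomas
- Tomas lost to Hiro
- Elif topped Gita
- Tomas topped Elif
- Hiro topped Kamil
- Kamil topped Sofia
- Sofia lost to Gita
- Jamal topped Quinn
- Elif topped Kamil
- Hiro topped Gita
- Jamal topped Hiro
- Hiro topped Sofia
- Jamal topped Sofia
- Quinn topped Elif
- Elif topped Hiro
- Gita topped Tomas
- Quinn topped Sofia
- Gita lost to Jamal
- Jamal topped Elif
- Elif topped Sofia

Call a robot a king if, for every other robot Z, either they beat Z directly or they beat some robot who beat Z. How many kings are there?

3

Sofia cannot reach Kamil, Quinn, Hiro, Gita in two steps.
Kamil cannot reach Quinn, Hiro, Gita in two steps.
Quinn reaches everyone (king).
Hiro cannot reach Quinn in two steps.
Tomas reaches everyone (king).
Gita cannot reach Quinn, Hiro in two steps.
Jamal reaches everyone (king).
Elif cannot reach Quinn, Jamal in two steps.
Kings: Quinn, Tomas, Jamal — 3.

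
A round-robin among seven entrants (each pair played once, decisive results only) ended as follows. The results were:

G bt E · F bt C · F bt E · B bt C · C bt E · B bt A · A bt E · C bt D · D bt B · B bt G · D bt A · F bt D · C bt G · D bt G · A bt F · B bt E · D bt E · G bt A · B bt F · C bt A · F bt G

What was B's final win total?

B's results: beat A, C, E, F, G; lost to D.
That is 5 wins.

5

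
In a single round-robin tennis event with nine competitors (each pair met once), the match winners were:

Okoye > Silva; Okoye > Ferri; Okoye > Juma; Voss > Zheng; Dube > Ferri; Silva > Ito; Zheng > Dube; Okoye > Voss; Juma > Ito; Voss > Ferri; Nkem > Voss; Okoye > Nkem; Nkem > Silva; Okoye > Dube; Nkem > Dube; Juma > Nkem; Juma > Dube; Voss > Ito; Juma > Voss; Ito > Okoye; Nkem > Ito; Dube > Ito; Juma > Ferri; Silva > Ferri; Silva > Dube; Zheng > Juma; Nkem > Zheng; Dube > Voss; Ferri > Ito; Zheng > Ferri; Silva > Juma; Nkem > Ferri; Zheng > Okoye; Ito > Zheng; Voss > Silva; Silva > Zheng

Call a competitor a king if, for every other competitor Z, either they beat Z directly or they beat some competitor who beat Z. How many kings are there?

Silva reaches everyone (king).
Juma reaches everyone (king).
Dube cannot reach Juma, Nkem in two steps.
Ito reaches everyone (king).
Voss cannot reach Nkem in two steps.
Okoye reaches everyone (king).
Nkem reaches everyone (king).
Zheng reaches everyone (king).
Ferri cannot reach Silva, Juma, Dube, Voss, Nkem in two steps.
Kings: Silva, Juma, Ito, Okoye, Nkem, Zheng — 6.

6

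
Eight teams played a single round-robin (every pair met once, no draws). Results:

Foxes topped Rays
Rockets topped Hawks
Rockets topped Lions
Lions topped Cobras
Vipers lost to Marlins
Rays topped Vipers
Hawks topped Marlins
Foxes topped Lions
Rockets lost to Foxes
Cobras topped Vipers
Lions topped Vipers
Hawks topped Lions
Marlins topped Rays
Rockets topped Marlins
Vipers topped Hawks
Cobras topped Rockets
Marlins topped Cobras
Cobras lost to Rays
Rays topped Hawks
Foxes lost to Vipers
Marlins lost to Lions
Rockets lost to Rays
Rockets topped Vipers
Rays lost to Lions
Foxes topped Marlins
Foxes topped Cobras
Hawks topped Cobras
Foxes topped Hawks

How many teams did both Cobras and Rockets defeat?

1

Cobras beat: Vipers, Rockets.
Rockets beat: Marlins, Vipers, Hawks, Lions.
Both beat: Vipers — 1.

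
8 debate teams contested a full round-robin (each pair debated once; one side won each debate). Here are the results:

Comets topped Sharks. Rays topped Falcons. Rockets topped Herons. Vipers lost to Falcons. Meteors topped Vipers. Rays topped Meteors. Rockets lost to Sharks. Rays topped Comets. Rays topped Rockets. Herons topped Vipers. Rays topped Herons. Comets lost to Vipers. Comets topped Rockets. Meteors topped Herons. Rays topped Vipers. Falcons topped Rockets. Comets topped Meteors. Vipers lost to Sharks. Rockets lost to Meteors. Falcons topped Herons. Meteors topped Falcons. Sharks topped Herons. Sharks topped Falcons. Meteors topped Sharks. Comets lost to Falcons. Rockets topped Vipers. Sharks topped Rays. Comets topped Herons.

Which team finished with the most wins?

Win totals: Falcons 4, Sharks 5, Herons 1, Vipers 1, Rays 6, Comets 4, Rockets 2, Meteors 5.
Rays leads with 6 wins (next highest: 5).

Rays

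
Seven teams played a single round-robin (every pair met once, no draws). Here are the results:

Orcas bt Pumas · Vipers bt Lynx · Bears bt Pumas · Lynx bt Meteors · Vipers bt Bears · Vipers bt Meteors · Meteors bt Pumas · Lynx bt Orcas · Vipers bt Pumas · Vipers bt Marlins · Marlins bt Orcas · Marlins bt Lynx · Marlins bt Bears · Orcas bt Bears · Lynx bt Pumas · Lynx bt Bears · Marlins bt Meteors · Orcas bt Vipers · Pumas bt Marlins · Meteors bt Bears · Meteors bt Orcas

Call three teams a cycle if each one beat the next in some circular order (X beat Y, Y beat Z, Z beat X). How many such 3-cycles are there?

7

Win totals: Bears 1, Meteors 3, Lynx 4, Vipers 5, Marlins 4, Orcas 3, Pumas 1.
A team with w wins dominates both others in C(w,2) triples; summing gives 0 + 3 + 6 + 10 + 6 + 3 + 0 = 28 transitive triples.
Total triples C(7,3) = 35, so cyclic triples = 35 − 28 = 7.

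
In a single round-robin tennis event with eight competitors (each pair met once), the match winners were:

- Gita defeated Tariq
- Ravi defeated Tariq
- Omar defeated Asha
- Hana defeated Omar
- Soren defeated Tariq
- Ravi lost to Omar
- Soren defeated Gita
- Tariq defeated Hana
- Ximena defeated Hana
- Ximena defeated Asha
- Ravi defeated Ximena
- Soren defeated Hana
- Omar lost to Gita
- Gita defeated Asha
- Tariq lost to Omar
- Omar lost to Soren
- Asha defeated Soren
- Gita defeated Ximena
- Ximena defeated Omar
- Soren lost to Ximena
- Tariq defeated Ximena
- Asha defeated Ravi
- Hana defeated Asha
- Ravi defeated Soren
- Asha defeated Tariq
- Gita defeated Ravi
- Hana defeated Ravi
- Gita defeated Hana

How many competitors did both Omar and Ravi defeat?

1

Omar beat: Asha, Tariq, Ravi.
Ravi beat: Soren, Ximena, Tariq.
Both beat: Tariq — 1.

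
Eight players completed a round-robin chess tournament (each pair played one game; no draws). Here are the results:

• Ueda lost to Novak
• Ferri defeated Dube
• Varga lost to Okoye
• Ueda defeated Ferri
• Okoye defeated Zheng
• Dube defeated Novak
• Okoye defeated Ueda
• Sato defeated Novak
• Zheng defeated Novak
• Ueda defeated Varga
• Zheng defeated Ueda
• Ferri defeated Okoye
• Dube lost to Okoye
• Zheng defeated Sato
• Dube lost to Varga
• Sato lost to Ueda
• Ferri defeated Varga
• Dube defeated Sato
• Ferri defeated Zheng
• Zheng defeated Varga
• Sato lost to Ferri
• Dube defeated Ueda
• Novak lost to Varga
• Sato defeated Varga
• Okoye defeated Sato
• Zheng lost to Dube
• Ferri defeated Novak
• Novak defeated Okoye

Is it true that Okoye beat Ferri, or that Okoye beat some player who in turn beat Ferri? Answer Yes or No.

Okoye did not beat Ferri directly.
Okoye beat Zheng, Varga, Sato, Dube, Ueda. Of those, Ueda beat Ferri.

Yes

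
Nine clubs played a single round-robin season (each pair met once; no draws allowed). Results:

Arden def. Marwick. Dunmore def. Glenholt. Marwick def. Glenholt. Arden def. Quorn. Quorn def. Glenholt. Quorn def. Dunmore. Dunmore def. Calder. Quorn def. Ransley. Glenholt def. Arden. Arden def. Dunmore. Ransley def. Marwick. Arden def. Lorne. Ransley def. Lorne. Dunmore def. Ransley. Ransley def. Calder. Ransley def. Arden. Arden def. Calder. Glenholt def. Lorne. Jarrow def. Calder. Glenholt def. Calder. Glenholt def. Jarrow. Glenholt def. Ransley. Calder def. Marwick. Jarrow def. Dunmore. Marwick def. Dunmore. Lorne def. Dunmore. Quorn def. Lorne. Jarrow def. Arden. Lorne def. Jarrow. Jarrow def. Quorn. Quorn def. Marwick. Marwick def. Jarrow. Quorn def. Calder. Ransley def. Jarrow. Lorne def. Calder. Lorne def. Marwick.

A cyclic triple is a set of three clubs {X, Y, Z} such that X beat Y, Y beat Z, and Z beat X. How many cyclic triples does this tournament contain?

21

Win totals: Marwick 3, Ransley 5, Lorne 4, Arden 5, Glenholt 5, Dunmore 3, Jarrow 4, Quorn 6, Calder 1.
A club with w wins dominates both others in C(w,2) triples; summing gives 3 + 10 + 6 + 10 + 10 + 3 + 6 + 15 + 0 = 63 transitive triples.
Total triples C(9,3) = 84, so cyclic triples = 84 − 63 = 21.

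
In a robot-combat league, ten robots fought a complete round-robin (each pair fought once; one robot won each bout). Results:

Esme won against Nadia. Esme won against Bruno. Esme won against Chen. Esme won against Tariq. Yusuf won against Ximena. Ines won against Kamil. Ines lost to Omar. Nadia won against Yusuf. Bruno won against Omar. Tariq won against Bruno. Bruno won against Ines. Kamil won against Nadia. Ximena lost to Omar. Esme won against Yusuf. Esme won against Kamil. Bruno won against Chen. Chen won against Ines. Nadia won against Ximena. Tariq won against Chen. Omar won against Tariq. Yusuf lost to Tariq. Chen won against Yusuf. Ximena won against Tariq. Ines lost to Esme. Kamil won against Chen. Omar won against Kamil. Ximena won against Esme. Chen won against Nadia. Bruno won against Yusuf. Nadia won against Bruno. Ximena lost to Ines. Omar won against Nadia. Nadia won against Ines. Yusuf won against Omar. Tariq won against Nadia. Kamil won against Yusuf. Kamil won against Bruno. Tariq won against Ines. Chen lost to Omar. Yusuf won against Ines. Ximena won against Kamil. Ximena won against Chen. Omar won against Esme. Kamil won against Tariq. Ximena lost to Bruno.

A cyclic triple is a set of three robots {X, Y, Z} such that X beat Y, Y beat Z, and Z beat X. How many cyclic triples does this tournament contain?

29

Win totals: Kamil 5, Ines 2, Omar 7, Chen 3, Yusuf 3, Bruno 5, Esme 7, Tariq 5, Nadia 4, Ximena 4.
A robot with w wins dominates both others in C(w,2) triples; summing gives 10 + 1 + 21 + 3 + 3 + 10 + 21 + 10 + 6 + 6 = 91 transitive triples.
Total triples C(10,3) = 120, so cyclic triples = 120 − 91 = 29.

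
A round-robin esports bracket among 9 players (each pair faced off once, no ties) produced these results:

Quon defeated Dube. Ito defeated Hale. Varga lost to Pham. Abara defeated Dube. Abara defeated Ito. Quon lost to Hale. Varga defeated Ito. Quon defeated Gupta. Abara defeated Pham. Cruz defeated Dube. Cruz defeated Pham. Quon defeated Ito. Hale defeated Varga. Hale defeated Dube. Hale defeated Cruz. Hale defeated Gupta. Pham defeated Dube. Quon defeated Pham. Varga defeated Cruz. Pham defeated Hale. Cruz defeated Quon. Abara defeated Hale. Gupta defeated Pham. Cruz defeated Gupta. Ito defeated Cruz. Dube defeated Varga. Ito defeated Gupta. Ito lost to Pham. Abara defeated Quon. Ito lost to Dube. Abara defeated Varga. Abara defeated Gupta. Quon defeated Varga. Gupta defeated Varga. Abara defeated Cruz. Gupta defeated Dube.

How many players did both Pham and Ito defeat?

Pham beat: Hale, Ito, Varga, Dube.
Ito beat: Hale, Cruz, Gupta.
Both beat: Hale — 1.

1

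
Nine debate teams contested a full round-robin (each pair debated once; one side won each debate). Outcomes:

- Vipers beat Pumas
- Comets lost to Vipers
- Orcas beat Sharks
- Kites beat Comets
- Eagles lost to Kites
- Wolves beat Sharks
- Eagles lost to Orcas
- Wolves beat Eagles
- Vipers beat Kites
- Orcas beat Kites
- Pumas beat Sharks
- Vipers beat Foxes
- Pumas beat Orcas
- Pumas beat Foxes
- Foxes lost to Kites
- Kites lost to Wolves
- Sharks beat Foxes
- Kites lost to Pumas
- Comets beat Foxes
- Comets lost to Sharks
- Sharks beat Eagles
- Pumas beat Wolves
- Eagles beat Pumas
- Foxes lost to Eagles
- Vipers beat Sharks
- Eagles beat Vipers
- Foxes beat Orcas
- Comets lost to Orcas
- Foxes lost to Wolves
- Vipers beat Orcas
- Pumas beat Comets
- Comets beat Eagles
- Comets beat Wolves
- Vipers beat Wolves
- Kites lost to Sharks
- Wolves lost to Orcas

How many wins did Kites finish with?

3

Kites' results: beat Comets, Eagles, Foxes; lost to Wolves, Vipers, Pumas, Orcas, Sharks.
That is 3 wins.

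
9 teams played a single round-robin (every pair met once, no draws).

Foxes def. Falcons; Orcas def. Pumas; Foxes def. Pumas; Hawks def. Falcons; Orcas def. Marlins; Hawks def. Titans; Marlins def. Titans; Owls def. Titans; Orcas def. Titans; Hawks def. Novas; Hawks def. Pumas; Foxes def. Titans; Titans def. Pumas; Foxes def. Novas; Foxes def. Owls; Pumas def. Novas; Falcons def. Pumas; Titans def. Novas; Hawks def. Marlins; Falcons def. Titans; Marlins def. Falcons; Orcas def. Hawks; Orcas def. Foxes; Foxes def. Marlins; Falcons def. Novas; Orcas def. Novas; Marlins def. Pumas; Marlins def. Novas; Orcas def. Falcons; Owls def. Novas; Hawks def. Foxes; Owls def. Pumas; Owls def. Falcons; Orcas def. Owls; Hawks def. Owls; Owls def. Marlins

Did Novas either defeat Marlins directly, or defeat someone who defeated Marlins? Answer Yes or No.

No

Novas did not beat Marlins directly.
Novas beat no one, so there is no intermediate team.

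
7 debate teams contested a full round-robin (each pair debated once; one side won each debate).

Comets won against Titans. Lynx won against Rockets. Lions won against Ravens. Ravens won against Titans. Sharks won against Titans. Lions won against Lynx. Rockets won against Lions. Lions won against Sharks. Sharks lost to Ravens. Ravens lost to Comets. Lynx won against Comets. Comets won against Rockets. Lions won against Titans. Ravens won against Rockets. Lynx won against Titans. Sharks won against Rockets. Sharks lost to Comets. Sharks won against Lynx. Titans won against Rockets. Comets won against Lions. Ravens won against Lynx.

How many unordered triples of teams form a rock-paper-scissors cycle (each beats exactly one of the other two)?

Win totals: Rockets 1, Lynx 3, Ravens 4, Comets 5, Sharks 3, Lions 4, Titans 1.
A team with w wins dominates both others in C(w,2) triples; summing gives 0 + 3 + 6 + 10 + 3 + 6 + 0 = 28 transitive triples.
Total triples C(7,3) = 35, so cyclic triples = 35 − 28 = 7.

7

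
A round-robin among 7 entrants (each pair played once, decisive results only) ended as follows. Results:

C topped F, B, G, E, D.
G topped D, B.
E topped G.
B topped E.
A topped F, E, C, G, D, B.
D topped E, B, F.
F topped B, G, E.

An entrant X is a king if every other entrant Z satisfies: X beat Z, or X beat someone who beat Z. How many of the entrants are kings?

A reaches everyone (king).
B cannot reach A, C, D, F in two steps.
C cannot reach A in two steps.
D cannot reach A, C in two steps.
E cannot reach A, C, F in two steps.
F cannot reach A, C in two steps.
G cannot reach A, C in two steps.
Kings: A — 1.

1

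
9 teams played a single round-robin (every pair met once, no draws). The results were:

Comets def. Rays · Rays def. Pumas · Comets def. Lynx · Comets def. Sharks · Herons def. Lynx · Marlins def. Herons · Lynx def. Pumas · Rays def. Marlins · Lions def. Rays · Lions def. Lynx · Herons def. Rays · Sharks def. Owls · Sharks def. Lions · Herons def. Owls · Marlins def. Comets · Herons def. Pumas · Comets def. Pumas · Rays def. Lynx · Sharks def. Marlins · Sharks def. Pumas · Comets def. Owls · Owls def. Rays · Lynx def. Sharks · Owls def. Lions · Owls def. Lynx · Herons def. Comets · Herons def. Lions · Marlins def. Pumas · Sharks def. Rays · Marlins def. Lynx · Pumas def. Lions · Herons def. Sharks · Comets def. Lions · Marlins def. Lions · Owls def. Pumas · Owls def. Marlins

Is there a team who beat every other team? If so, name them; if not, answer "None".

Highest win total is Herons with 7 (out of 8 possible).
Herons lost to Marlins, so no team went undefeated.

None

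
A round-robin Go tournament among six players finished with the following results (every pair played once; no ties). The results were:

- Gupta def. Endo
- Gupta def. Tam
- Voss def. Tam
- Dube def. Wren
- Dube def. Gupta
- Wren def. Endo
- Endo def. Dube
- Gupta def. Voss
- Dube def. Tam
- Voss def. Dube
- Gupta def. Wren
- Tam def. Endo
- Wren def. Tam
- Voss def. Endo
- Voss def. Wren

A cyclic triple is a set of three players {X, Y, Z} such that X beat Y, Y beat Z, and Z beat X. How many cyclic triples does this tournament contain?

4

Win totals: Tam 1, Endo 1, Dube 3, Gupta 4, Wren 2, Voss 4.
A player with w wins dominates both others in C(w,2) triples; summing gives 0 + 0 + 3 + 6 + 1 + 6 = 16 transitive triples.
Total triples C(6,3) = 20, so cyclic triples = 20 − 16 = 4.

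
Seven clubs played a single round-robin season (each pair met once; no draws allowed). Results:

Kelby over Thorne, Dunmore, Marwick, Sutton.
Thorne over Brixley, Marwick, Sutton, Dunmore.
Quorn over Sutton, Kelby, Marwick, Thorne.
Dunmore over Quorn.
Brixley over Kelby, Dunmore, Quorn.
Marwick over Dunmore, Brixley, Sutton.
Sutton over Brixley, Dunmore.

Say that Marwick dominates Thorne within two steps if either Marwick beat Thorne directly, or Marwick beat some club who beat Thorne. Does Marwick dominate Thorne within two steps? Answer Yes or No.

No

Marwick did not beat Thorne directly.
Marwick beat Brixley, Dunmore, Sutton, but each of them lost to Thorne. No two-step path.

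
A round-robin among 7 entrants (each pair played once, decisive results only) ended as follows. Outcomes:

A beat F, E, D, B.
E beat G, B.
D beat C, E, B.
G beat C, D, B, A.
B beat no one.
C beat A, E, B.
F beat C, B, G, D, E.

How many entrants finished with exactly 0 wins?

Win totals: A 4, B 0, C 3, D 3, E 2, F 5, G 4.
Exactly 0: B — 1 entrant.

1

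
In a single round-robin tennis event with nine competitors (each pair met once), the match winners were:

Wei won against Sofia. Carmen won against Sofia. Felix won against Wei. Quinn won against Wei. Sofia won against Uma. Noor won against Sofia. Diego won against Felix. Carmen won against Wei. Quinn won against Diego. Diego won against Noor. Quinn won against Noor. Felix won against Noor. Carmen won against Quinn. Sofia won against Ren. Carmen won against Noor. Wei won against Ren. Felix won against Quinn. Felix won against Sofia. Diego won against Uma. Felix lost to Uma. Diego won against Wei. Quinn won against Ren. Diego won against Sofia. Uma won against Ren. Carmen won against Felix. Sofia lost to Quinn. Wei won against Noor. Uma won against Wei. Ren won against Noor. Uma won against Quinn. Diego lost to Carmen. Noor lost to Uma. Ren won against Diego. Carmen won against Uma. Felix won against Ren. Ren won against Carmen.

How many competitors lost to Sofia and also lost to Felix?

Sofia beat: Uma, Ren.
Felix beat: Wei, Quinn, Sofia, Noor, Ren.
Both beat: Ren — 1.

1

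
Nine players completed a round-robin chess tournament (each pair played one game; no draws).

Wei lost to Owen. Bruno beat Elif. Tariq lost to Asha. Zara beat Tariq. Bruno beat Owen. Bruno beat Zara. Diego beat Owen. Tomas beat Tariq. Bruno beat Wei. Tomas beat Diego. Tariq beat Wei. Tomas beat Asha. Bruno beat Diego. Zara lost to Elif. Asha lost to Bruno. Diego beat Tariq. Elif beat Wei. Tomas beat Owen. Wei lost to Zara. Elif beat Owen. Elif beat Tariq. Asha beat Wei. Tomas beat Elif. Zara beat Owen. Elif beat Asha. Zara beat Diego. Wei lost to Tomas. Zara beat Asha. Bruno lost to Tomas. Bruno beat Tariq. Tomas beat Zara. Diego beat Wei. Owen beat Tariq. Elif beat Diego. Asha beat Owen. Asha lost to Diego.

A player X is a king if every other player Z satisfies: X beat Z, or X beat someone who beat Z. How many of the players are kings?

Elif cannot reach Bruno, Tomas in two steps.
Diego cannot reach Elif, Bruno, Tomas, Zara in two steps.
Bruno cannot reach Tomas in two steps.
Asha cannot reach Elif, Diego, Bruno, Tomas, Zara in two steps.
Wei cannot reach Elif, Diego, Bruno, Asha, Tomas, Tariq, Zara, Owen in two steps.
Tomas reaches everyone (king).
Tariq cannot reach Elif, Diego, Bruno, Asha, Tomas, Zara, Owen in two steps.
Zara cannot reach Elif, Bruno, Tomas in two steps.
Owen cannot reach Elif, Diego, Bruno, Asha, Tomas, Zara in two steps.
Kings: Tomas — 1.

1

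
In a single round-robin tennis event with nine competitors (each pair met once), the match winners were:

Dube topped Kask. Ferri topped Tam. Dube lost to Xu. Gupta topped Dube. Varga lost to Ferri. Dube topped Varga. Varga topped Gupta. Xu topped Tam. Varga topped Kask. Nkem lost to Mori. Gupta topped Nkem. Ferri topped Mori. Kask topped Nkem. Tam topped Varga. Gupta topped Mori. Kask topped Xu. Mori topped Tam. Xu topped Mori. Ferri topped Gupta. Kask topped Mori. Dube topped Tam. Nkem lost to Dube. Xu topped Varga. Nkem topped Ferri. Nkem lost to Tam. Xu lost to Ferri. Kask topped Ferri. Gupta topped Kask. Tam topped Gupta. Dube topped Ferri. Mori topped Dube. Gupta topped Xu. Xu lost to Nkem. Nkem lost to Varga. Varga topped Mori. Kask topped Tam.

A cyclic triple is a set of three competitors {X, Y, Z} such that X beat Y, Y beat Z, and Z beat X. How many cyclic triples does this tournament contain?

Win totals: Kask 5, Dube 5, Mori 3, Gupta 5, Xu 4, Nkem 2, Tam 3, Ferri 5, Varga 4.
A competitor with w wins dominates both others in C(w,2) triples; summing gives 10 + 10 + 3 + 10 + 6 + 1 + 3 + 10 + 6 = 59 transitive triples.
Total triples C(9,3) = 84, so cyclic triples = 84 − 59 = 25.

25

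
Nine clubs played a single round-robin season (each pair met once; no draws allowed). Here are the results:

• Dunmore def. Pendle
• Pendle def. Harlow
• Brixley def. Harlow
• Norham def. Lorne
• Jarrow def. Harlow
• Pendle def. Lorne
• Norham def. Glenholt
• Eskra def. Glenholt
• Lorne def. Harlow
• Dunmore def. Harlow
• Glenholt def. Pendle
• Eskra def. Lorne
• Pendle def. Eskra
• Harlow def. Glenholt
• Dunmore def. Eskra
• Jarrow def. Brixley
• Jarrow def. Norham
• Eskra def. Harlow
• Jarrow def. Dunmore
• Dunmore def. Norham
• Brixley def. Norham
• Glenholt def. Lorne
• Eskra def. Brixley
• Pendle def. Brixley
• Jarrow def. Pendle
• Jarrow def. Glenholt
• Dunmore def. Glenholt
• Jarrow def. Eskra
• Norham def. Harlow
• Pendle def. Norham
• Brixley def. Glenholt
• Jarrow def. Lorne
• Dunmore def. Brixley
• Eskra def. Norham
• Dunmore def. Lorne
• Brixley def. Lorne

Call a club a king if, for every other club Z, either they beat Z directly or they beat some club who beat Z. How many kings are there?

1

Lorne cannot reach Brixley, Jarrow, Dunmore, Norham, Eskra, Pendle in two steps.
Brixley cannot reach Jarrow, Dunmore, Eskra in two steps.
Jarrow reaches everyone (king).
Harlow cannot reach Brixley, Jarrow, Dunmore, Norham, Eskra in two steps.
Dunmore cannot reach Jarrow in two steps.
Norham cannot reach Brixley, Jarrow, Dunmore, Eskra in two steps.
Eskra cannot reach Jarrow, Dunmore in two steps.
Pendle cannot reach Jarrow, Dunmore in two steps.
Glenholt cannot reach Jarrow, Dunmore in two steps.
Kings: Jarrow — 1.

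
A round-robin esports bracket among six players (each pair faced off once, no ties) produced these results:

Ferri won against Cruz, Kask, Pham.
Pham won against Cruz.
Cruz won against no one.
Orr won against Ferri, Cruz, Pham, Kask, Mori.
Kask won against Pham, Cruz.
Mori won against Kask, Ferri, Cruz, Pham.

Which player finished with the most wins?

Win totals: Kask 2, Orr 5, Cruz 0, Pham 1, Mori 4, Ferri 3.
Orr leads with 5 wins (next highest: 4).

Orr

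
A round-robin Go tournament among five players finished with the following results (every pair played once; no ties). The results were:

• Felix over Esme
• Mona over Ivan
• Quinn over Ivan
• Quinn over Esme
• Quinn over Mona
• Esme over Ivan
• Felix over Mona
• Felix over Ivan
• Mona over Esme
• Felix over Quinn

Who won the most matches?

Win totals: Esme 1, Ivan 0, Quinn 3, Felix 4, Mona 2.
Felix leads with 4 wins (next highest: 3).

Felix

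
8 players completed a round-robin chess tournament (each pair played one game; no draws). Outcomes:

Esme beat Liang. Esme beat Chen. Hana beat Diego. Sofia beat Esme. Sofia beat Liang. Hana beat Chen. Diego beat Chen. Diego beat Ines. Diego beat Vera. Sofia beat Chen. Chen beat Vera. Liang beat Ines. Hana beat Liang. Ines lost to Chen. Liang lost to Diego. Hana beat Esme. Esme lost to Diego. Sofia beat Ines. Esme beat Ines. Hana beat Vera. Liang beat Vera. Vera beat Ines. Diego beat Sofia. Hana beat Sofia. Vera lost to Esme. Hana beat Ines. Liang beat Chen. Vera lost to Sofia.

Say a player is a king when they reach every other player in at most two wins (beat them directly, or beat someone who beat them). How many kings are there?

Diego cannot reach Hana in two steps.
Chen cannot reach Diego, Liang, Hana, Esme, Sofia in two steps.
Ines cannot reach Diego, Chen, Liang, Hana, Esme, Vera, Sofia in two steps.
Liang cannot reach Diego, Hana, Esme, Sofia in two steps.
Hana reaches everyone (king).
Esme cannot reach Diego, Hana, Sofia in two steps.
Vera cannot reach Diego, Chen, Liang, Hana, Esme, Sofia in two steps.
Sofia cannot reach Diego, Hana in two steps.
Kings: Hana — 1.

1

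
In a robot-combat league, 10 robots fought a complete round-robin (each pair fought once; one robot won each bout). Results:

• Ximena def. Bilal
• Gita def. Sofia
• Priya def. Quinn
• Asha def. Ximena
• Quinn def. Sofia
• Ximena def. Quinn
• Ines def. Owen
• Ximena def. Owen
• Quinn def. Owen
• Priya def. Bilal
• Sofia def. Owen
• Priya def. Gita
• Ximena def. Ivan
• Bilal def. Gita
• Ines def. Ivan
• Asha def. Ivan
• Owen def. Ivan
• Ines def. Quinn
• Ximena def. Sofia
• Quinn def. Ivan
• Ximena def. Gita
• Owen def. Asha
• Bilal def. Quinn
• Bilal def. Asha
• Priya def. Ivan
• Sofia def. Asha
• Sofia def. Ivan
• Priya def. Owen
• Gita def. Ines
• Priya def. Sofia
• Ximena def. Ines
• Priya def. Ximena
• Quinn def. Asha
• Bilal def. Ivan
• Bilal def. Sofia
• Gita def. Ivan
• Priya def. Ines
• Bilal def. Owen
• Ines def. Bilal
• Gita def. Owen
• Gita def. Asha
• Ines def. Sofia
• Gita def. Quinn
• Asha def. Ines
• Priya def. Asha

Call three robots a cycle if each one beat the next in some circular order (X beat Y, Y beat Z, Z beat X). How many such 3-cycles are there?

Win totals: Owen 2, Gita 6, Priya 9, Quinn 4, Ximena 7, Ivan 0, Ines 5, Asha 3, Sofia 3, Bilal 6.
A robot with w wins dominates both others in C(w,2) triples; summing gives 1 + 15 + 36 + 6 + 21 + 0 + 10 + 3 + 3 + 15 = 110 transitive triples.
Total triples C(10,3) = 120, so cyclic triples = 120 − 110 = 10.

10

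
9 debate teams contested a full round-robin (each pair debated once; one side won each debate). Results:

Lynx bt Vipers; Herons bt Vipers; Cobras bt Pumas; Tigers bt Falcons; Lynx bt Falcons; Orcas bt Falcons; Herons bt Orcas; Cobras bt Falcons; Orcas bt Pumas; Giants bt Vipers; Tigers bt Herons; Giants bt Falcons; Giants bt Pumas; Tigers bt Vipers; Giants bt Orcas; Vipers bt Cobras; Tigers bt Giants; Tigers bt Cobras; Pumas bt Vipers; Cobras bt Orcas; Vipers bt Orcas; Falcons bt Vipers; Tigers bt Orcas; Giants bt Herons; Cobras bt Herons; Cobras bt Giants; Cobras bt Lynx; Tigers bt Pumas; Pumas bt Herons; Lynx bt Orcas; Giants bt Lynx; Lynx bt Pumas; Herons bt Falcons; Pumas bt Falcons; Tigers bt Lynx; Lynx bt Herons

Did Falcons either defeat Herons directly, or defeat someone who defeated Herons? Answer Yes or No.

No

Falcons did not beat Herons directly.
Falcons beat Vipers, but each of them lost to Herons. No two-step path.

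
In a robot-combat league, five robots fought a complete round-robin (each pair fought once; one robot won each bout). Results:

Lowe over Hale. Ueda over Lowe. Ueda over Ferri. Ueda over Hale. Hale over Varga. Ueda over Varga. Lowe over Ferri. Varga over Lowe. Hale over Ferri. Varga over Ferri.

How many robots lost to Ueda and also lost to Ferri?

Ueda beat: Hale, Varga, Ferri, Lowe.
Ferri beat: no one.
No one was beaten by both.

0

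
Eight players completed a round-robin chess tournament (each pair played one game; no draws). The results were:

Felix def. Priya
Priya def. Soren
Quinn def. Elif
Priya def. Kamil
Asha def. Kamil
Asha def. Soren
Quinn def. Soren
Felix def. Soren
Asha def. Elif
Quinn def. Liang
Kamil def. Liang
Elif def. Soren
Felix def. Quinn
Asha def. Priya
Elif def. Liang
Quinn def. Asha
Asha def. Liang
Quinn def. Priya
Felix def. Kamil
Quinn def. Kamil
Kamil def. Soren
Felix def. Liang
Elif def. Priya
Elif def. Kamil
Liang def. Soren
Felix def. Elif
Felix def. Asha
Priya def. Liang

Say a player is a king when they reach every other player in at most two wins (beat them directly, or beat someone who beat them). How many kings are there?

Kamil cannot reach Quinn, Felix, Asha, Priya, Elif in two steps.
Quinn cannot reach Felix in two steps.
Soren cannot reach Kamil, Quinn, Felix, Liang, Asha, Priya, Elif in two steps.
Felix reaches everyone (king).
Liang cannot reach Kamil, Quinn, Felix, Asha, Priya, Elif in two steps.
Asha cannot reach Quinn, Felix in two steps.
Priya cannot reach Quinn, Felix, Asha, Elif in two steps.
Elif cannot reach Quinn, Felix, Asha in two steps.
Kings: Felix — 1.

1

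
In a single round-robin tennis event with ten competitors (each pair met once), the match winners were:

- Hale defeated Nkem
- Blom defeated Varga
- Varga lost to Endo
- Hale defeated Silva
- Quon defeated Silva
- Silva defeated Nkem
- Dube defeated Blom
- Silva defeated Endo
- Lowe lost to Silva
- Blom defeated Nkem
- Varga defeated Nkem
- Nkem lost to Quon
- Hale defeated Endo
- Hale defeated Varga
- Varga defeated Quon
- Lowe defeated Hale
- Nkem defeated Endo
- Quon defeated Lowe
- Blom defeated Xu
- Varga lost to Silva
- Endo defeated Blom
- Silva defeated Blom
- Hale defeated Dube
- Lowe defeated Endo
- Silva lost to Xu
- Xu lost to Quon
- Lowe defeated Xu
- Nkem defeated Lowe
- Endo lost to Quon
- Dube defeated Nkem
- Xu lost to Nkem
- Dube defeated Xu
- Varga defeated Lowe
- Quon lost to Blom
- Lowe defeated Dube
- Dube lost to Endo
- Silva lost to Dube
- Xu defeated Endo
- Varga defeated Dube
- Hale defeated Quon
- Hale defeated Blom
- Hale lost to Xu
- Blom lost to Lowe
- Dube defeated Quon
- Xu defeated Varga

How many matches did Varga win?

Varga's results: beat Lowe, Nkem, Dube, Quon; lost to Hale, Endo, Blom, Xu, Silva.
That is 4 wins.

4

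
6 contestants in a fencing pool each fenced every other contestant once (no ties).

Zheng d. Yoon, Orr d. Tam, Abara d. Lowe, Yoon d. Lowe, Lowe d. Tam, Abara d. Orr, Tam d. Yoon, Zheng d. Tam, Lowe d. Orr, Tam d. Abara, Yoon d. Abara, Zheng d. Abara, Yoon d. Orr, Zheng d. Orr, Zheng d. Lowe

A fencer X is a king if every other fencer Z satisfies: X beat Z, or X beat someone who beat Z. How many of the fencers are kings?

1

Abara cannot reach Yoon, Zheng in two steps.
Orr cannot reach Lowe, Zheng in two steps.
Lowe cannot reach Zheng in two steps.
Yoon cannot reach Zheng in two steps.
Tam cannot reach Zheng in two steps.
Zheng reaches everyone (king).
Kings: Zheng — 1.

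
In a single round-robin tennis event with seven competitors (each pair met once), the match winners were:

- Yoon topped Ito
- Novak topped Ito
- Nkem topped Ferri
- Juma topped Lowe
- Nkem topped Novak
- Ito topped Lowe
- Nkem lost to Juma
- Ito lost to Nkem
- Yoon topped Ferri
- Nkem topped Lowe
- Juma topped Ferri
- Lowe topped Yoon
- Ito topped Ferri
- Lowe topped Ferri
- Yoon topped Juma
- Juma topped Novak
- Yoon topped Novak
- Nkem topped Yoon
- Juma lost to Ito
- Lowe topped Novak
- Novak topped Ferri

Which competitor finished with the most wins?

Win totals: Lowe 3, Novak 2, Ferri 0, Nkem 5, Yoon 4, Ito 3, Juma 4.
Nkem leads with 5 wins (next highest: 4).

Nkem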